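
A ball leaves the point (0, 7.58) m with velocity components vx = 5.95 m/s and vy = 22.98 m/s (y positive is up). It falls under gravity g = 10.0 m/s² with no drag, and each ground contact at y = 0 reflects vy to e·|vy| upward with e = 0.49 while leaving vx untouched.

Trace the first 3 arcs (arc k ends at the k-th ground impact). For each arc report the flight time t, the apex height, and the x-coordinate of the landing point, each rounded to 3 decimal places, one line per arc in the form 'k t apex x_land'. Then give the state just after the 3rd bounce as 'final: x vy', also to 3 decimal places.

1 4.905 33.984 29.185
2 2.555 8.160 44.387
3 1.252 1.959 51.836
final: 51.836 3.067

Arc 1: start y=7.580, vy=22.980 → t=4.905, apex=33.984, x_land=29.185, impact vy=-26.071
  bounce: vy ← 0.49·26.071 = 12.775
Arc 2: start y=0.000, vy=12.775 → t=2.555, apex=8.160, x_land=44.387, impact vy=-12.775
  bounce: vy ← 0.49·12.775 = 6.260
Arc 3: start y=0.000, vy=6.260 → t=1.252, apex=1.959, x_land=51.836, impact vy=-6.260
  bounce: vy ← 0.49·6.260 = 3.067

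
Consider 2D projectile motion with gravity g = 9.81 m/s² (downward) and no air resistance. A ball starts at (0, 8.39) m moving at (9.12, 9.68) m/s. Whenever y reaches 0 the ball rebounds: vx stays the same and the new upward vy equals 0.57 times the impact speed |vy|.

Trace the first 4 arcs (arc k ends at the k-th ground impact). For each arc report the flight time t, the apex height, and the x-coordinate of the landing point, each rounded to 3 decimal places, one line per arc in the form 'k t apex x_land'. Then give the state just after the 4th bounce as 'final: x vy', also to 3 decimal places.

Arc 1: start y=8.390, vy=9.680 → t=2.625, apex=13.166, x_land=23.941, impact vy=-16.072
  bounce: vy ← 0.57·16.072 = 9.161
Arc 2: start y=0.000, vy=9.161 → t=1.868, apex=4.278, x_land=40.974, impact vy=-9.161
  bounce: vy ← 0.57·9.161 = 5.222
Arc 3: start y=0.000, vy=5.222 → t=1.065, apex=1.390, x_land=50.683, impact vy=-5.222
  bounce: vy ← 0.57·5.222 = 2.976
Arc 4: start y=0.000, vy=2.976 → t=0.607, apex=0.452, x_land=56.218, impact vy=-2.976
  bounce: vy ← 0.57·2.976 = 1.697

1 2.625 13.166 23.941
2 1.868 4.278 40.974
3 1.065 1.390 50.683
4 0.607 0.452 56.218
final: 56.218 1.697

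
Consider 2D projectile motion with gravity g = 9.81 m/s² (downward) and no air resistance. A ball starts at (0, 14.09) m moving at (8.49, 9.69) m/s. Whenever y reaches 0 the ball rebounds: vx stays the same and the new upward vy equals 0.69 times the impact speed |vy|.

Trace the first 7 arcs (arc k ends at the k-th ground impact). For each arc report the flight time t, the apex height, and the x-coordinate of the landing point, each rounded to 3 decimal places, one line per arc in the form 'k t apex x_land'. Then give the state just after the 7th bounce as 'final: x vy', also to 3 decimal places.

1 2.949 18.876 25.041
2 2.707 8.987 48.025
3 1.868 4.279 63.883
4 1.289 2.037 74.826
5 0.889 0.970 82.376
6 0.614 0.462 87.586
7 0.423 0.220 91.181
final: 91.181 1.433

Arc 1: start y=14.090, vy=9.690 → t=2.949, apex=18.876, x_land=25.041, impact vy=-19.244
  bounce: vy ← 0.69·19.244 = 13.279
Arc 2: start y=0.000, vy=13.279 → t=2.707, apex=8.987, x_land=48.025, impact vy=-13.279
  bounce: vy ← 0.69·13.279 = 9.162
Arc 3: start y=0.000, vy=9.162 → t=1.868, apex=4.279, x_land=63.883, impact vy=-9.162
  bounce: vy ← 0.69·9.162 = 6.322
Arc 4: start y=0.000, vy=6.322 → t=1.289, apex=2.037, x_land=74.826, impact vy=-6.322
  bounce: vy ← 0.69·6.322 = 4.362
Arc 5: start y=0.000, vy=4.362 → t=0.889, apex=0.970, x_land=82.376, impact vy=-4.362
  bounce: vy ← 0.69·4.362 = 3.010
Arc 6: start y=0.000, vy=3.010 → t=0.614, apex=0.462, x_land=87.586, impact vy=-3.010
  bounce: vy ← 0.69·3.010 = 2.077
Arc 7: start y=0.000, vy=2.077 → t=0.423, apex=0.220, x_land=91.181, impact vy=-2.077
  bounce: vy ← 0.69·2.077 = 1.433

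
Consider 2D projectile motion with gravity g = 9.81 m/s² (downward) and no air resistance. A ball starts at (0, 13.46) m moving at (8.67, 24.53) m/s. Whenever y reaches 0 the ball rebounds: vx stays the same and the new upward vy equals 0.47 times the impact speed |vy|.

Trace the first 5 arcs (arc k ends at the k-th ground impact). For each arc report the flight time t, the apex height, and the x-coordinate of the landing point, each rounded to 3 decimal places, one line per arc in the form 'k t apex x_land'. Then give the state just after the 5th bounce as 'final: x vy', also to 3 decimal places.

Arc 1: start y=13.460, vy=24.530 → t=5.500, apex=44.129, x_land=47.685, impact vy=-29.425
  bounce: vy ← 0.47·29.425 = 13.830
Arc 2: start y=0.000, vy=13.830 → t=2.819, apex=9.748, x_land=72.130, impact vy=-13.830
  bounce: vy ← 0.47·13.830 = 6.500
Arc 3: start y=0.000, vy=6.500 → t=1.325, apex=2.153, x_land=83.619, impact vy=-6.500
  bounce: vy ← 0.47·6.500 = 3.055
Arc 4: start y=0.000, vy=3.055 → t=0.623, apex=0.476, x_land=89.019, impact vy=-3.055
  bounce: vy ← 0.47·3.055 = 1.436
Arc 5: start y=0.000, vy=1.436 → t=0.293, apex=0.105, x_land=91.556, impact vy=-1.436
  bounce: vy ← 0.47·1.436 = 0.675

1 5.500 44.129 47.685
2 2.819 9.748 72.130
3 1.325 2.153 83.619
4 0.623 0.476 89.019
5 0.293 0.105 91.556
final: 91.556 0.675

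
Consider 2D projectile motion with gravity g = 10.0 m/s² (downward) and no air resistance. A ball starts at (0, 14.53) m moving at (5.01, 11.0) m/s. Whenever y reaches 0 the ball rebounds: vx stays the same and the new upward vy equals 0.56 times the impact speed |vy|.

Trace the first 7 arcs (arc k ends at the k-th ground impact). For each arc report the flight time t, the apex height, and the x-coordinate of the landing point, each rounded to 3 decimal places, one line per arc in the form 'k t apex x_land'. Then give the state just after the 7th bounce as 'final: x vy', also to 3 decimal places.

1 3.129 20.580 15.675
2 2.272 6.454 27.059
3 1.272 2.024 33.434
4 0.713 0.635 37.004
5 0.399 0.199 39.003
6 0.223 0.062 40.123
7 0.125 0.020 40.750
final: 40.750 0.350

Arc 1: start y=14.530, vy=11.000 → t=3.129, apex=20.580, x_land=15.675, impact vy=-20.288
  bounce: vy ← 0.56·20.288 = 11.361
Arc 2: start y=0.000, vy=11.361 → t=2.272, apex=6.454, x_land=27.059, impact vy=-11.361
  bounce: vy ← 0.56·11.361 = 6.362
Arc 3: start y=0.000, vy=6.362 → t=1.272, apex=2.024, x_land=33.434, impact vy=-6.362
  bounce: vy ← 0.56·6.362 = 3.563
Arc 4: start y=0.000, vy=3.563 → t=0.713, apex=0.635, x_land=37.004, impact vy=-3.563
  bounce: vy ← 0.56·3.563 = 1.995
Arc 5: start y=0.000, vy=1.995 → t=0.399, apex=0.199, x_land=39.003, impact vy=-1.995
  bounce: vy ← 0.56·1.995 = 1.117
Arc 6: start y=0.000, vy=1.117 → t=0.223, apex=0.062, x_land=40.123, impact vy=-1.117
  bounce: vy ← 0.56·1.117 = 0.626
Arc 7: start y=0.000, vy=0.626 → t=0.125, apex=0.020, x_land=40.750, impact vy=-0.626
  bounce: vy ← 0.56·0.626 = 0.350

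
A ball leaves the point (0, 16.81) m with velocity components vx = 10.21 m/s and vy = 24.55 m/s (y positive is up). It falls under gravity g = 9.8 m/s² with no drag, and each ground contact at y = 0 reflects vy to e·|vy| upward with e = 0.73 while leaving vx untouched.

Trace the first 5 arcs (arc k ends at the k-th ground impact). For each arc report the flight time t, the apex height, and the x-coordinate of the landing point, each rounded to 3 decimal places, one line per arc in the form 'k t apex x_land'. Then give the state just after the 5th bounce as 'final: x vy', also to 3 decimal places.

Arc 1: start y=16.810, vy=24.550 → t=5.621, apex=47.560, x_land=57.386, impact vy=-30.532
  bounce: vy ← 0.73·30.532 = 22.288
Arc 2: start y=0.000, vy=22.288 → t=4.549, apex=25.345, x_land=103.827, impact vy=-22.288
  bounce: vy ← 0.73·22.288 = 16.270
Arc 3: start y=0.000, vy=16.270 → t=3.320, apex=13.506, x_land=137.729, impact vy=-16.270
  bounce: vy ← 0.73·16.270 = 11.877
Arc 4: start y=0.000, vy=11.877 → t=2.424, apex=7.197, x_land=162.477, impact vy=-11.877
  bounce: vy ← 0.73·11.877 = 8.670
Arc 5: start y=0.000, vy=8.670 → t=1.769, apex=3.836, x_land=180.544, impact vy=-8.670
  bounce: vy ← 0.73·8.670 = 6.329

1 5.621 47.560 57.386
2 4.549 25.345 103.827
3 3.320 13.506 137.729
4 2.424 7.197 162.477
5 1.769 3.836 180.544
final: 180.544 6.329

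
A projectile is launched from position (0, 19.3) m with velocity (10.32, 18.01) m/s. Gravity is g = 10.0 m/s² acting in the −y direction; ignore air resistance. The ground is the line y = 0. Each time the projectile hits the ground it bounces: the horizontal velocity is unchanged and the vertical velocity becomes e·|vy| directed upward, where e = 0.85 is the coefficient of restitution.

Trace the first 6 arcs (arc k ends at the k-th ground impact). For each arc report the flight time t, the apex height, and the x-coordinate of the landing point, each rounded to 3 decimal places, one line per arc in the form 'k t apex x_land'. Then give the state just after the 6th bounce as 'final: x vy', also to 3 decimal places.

1 4.466 35.518 46.092
2 4.531 25.662 92.851
3 3.851 18.541 132.596
4 3.274 13.396 166.380
5 2.783 9.678 195.096
6 2.365 6.993 219.505
final: 219.505 10.052

Arc 1: start y=19.300, vy=18.010 → t=4.466, apex=35.518, x_land=46.092, impact vy=-26.653
  bounce: vy ← 0.85·26.653 = 22.655
Arc 2: start y=0.000, vy=22.655 → t=4.531, apex=25.662, x_land=92.851, impact vy=-22.655
  bounce: vy ← 0.85·22.655 = 19.256
Arc 3: start y=0.000, vy=19.256 → t=3.851, apex=18.541, x_land=132.596, impact vy=-19.256
  bounce: vy ← 0.85·19.256 = 16.368
Arc 4: start y=0.000, vy=16.368 → t=3.274, apex=13.396, x_land=166.380, impact vy=-16.368
  bounce: vy ← 0.85·16.368 = 13.913
Arc 5: start y=0.000, vy=13.913 → t=2.783, apex=9.678, x_land=195.096, impact vy=-13.913
  bounce: vy ← 0.85·13.913 = 11.826
Arc 6: start y=0.000, vy=11.826 → t=2.365, apex=6.993, x_land=219.505, impact vy=-11.826
  bounce: vy ← 0.85·11.826 = 10.052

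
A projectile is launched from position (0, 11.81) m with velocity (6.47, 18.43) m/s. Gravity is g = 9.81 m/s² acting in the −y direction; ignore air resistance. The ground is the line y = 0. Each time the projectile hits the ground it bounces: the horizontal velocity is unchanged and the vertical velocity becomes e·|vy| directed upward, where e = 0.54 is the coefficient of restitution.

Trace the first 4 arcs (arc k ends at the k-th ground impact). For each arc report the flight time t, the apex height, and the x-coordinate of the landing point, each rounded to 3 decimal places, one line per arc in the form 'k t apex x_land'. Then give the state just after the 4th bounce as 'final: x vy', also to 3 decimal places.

Arc 1: start y=11.810, vy=18.430 → t=4.315, apex=29.122, x_land=27.920, impact vy=-23.903
  bounce: vy ← 0.54·23.903 = 12.908
Arc 2: start y=0.000, vy=12.908 → t=2.632, apex=8.492, x_land=44.947, impact vy=-12.908
  bounce: vy ← 0.54·12.908 = 6.970
Arc 3: start y=0.000, vy=6.970 → t=1.421, apex=2.476, x_land=54.141, impact vy=-6.970
  bounce: vy ← 0.54·6.970 = 3.764
Arc 4: start y=0.000, vy=3.764 → t=0.767, apex=0.722, x_land=59.106, impact vy=-3.764
  bounce: vy ← 0.54·3.764 = 2.033

1 4.315 29.122 27.920
2 2.632 8.492 44.947
3 1.421 2.476 54.141
4 0.767 0.722 59.106
final: 59.106 2.033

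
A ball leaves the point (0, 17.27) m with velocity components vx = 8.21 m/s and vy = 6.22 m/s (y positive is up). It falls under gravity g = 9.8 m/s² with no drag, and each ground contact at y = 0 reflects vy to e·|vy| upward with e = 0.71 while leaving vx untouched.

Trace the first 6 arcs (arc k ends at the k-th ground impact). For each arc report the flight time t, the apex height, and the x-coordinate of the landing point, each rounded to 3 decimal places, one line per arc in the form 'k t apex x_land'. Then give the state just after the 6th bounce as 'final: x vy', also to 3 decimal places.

1 2.616 19.244 21.481
2 2.814 9.701 44.585
3 1.998 4.890 60.988
4 1.419 2.465 72.635
5 1.007 1.243 80.904
6 0.715 0.626 86.775
final: 86.775 2.488

Arc 1: start y=17.270, vy=6.220 → t=2.616, apex=19.244, x_land=21.481, impact vy=-19.421
  bounce: vy ← 0.71·19.421 = 13.789
Arc 2: start y=0.000, vy=13.789 → t=2.814, apex=9.701, x_land=44.585, impact vy=-13.789
  bounce: vy ← 0.71·13.789 = 9.790
Arc 3: start y=0.000, vy=9.790 → t=1.998, apex=4.890, x_land=60.988, impact vy=-9.790
  bounce: vy ← 0.71·9.790 = 6.951
Arc 4: start y=0.000, vy=6.951 → t=1.419, apex=2.465, x_land=72.635, impact vy=-6.951
  bounce: vy ← 0.71·6.951 = 4.935
Arc 5: start y=0.000, vy=4.935 → t=1.007, apex=1.243, x_land=80.904, impact vy=-4.935
  bounce: vy ← 0.71·4.935 = 3.504
Arc 6: start y=0.000, vy=3.504 → t=0.715, apex=0.626, x_land=86.775, impact vy=-3.504
  bounce: vy ← 0.71·3.504 = 2.488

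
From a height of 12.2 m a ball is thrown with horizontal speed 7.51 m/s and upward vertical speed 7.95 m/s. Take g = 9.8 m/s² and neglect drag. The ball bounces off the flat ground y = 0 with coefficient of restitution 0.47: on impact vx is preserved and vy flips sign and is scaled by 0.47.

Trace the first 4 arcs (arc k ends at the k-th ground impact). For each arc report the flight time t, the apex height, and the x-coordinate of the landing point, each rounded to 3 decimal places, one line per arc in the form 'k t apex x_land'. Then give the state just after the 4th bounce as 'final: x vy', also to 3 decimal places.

1 2.585 15.425 19.417
2 1.668 3.407 31.942
3 0.784 0.753 37.828
4 0.368 0.166 40.595
final: 40.595 0.848

Arc 1: start y=12.200, vy=7.950 → t=2.585, apex=15.425, x_land=19.417, impact vy=-17.387
  bounce: vy ← 0.47·17.387 = 8.172
Arc 2: start y=0.000, vy=8.172 → t=1.668, apex=3.407, x_land=31.942, impact vy=-8.172
  bounce: vy ← 0.47·8.172 = 3.841
Arc 3: start y=0.000, vy=3.841 → t=0.784, apex=0.753, x_land=37.828, impact vy=-3.841
  bounce: vy ← 0.47·3.841 = 1.805
Arc 4: start y=0.000, vy=1.805 → t=0.368, apex=0.166, x_land=40.595, impact vy=-1.805
  bounce: vy ← 0.47·1.805 = 0.848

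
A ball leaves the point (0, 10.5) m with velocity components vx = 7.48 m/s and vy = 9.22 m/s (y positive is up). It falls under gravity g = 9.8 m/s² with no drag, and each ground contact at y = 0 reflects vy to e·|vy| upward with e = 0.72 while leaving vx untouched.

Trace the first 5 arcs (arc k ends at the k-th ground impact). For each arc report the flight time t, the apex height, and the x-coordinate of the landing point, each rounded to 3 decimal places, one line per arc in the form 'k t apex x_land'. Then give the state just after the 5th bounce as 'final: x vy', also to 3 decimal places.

Arc 1: start y=10.500, vy=9.220 → t=2.681, apex=14.837, x_land=20.053, impact vy=-17.053
  bounce: vy ← 0.72·17.053 = 12.278
Arc 2: start y=0.000, vy=12.278 → t=2.506, apex=7.692, x_land=38.796, impact vy=-12.278
  bounce: vy ← 0.72·12.278 = 8.840
Arc 3: start y=0.000, vy=8.840 → t=1.804, apex=3.987, x_land=52.291, impact vy=-8.840
  bounce: vy ← 0.72·8.840 = 6.365
Arc 4: start y=0.000, vy=6.365 → t=1.299, apex=2.067, x_land=62.008, impact vy=-6.365
  bounce: vy ← 0.72·6.365 = 4.583
Arc 5: start y=0.000, vy=4.583 → t=0.935, apex=1.072, x_land=69.004, impact vy=-4.583
  bounce: vy ← 0.72·4.583 = 3.300

1 2.681 14.837 20.053
2 2.506 7.692 38.796
3 1.804 3.987 52.291
4 1.299 2.067 62.008
5 0.935 1.072 69.004
final: 69.004 3.300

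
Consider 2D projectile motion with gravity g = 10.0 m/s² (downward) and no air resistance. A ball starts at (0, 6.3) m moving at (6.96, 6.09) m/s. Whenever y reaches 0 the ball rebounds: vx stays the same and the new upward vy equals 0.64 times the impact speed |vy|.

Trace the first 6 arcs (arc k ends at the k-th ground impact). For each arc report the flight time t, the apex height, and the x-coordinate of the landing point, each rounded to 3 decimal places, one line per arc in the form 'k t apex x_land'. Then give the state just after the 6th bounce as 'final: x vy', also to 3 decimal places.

1 1.886 8.154 13.127
2 1.635 3.340 24.504
3 1.046 1.368 31.785
4 0.670 0.560 36.445
5 0.429 0.230 39.428
6 0.274 0.094 41.337
final: 41.337 0.878

Arc 1: start y=6.300, vy=6.090 → t=1.886, apex=8.154, x_land=13.127, impact vy=-12.771
  bounce: vy ← 0.64·12.771 = 8.173
Arc 2: start y=0.000, vy=8.173 → t=1.635, apex=3.340, x_land=24.504, impact vy=-8.173
  bounce: vy ← 0.64·8.173 = 5.231
Arc 3: start y=0.000, vy=5.231 → t=1.046, apex=1.368, x_land=31.785, impact vy=-5.231
  bounce: vy ← 0.64·5.231 = 3.348
Arc 4: start y=0.000, vy=3.348 → t=0.670, apex=0.560, x_land=36.445, impact vy=-3.348
  bounce: vy ← 0.64·3.348 = 2.143
Arc 5: start y=0.000, vy=2.143 → t=0.429, apex=0.230, x_land=39.428, impact vy=-2.143
  bounce: vy ← 0.64·2.143 = 1.371
Arc 6: start y=0.000, vy=1.371 → t=0.274, apex=0.094, x_land=41.337, impact vy=-1.371
  bounce: vy ← 0.64·1.371 = 0.878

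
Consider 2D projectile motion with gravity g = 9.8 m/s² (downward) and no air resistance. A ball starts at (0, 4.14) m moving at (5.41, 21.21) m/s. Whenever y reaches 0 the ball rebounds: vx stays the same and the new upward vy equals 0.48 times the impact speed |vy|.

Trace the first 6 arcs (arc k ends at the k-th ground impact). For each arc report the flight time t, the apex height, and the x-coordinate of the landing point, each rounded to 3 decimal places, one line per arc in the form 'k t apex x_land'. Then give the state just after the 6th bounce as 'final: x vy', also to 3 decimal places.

1 4.516 27.092 24.430
2 2.257 6.242 36.642
3 1.084 1.438 42.504
4 0.520 0.331 45.318
5 0.250 0.076 46.668
6 0.120 0.018 47.316
final: 47.316 0.282

Arc 1: start y=4.140, vy=21.210 → t=4.516, apex=27.092, x_land=24.430, impact vy=-23.044
  bounce: vy ← 0.48·23.044 = 11.061
Arc 2: start y=0.000, vy=11.061 → t=2.257, apex=6.242, x_land=36.642, impact vy=-11.061
  bounce: vy ← 0.48·11.061 = 5.309
Arc 3: start y=0.000, vy=5.309 → t=1.084, apex=1.438, x_land=42.504, impact vy=-5.309
  bounce: vy ← 0.48·5.309 = 2.548
Arc 4: start y=0.000, vy=2.548 → t=0.520, apex=0.331, x_land=45.318, impact vy=-2.548
  bounce: vy ← 0.48·2.548 = 1.223
Arc 5: start y=0.000, vy=1.223 → t=0.250, apex=0.076, x_land=46.668, impact vy=-1.223
  bounce: vy ← 0.48·1.223 = 0.587
Arc 6: start y=0.000, vy=0.587 → t=0.120, apex=0.018, x_land=47.316, impact vy=-0.587
  bounce: vy ← 0.48·0.587 = 0.282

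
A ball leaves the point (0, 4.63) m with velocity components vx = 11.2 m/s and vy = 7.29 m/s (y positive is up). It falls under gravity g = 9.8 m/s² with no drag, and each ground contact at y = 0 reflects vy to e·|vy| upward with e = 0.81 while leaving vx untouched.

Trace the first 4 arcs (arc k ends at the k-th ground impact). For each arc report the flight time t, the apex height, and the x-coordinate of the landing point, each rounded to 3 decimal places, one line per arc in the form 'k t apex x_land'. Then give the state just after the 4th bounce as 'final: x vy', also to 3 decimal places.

1 1.968 7.341 22.041
2 1.983 4.817 44.249
3 1.606 3.160 62.239
4 1.301 2.073 76.810
final: 76.810 5.164

Arc 1: start y=4.630, vy=7.290 → t=1.968, apex=7.341, x_land=22.041, impact vy=-11.996
  bounce: vy ← 0.81·11.996 = 9.716
Arc 2: start y=0.000, vy=9.716 → t=1.983, apex=4.817, x_land=44.249, impact vy=-9.716
  bounce: vy ← 0.81·9.716 = 7.870
Arc 3: start y=0.000, vy=7.870 → t=1.606, apex=3.160, x_land=62.239, impact vy=-7.870
  bounce: vy ← 0.81·7.870 = 6.375
Arc 4: start y=0.000, vy=6.375 → t=1.301, apex=2.073, x_land=76.810, impact vy=-6.375
  bounce: vy ← 0.81·6.375 = 5.164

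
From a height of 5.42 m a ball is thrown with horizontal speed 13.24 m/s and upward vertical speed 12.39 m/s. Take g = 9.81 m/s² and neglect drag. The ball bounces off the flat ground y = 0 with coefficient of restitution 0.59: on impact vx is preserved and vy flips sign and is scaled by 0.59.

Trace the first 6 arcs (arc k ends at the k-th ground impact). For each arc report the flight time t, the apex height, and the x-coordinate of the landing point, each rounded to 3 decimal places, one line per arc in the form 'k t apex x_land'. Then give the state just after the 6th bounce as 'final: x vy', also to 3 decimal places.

Arc 1: start y=5.420, vy=12.390 → t=2.906, apex=13.244, x_land=38.478, impact vy=-16.120
  bounce: vy ← 0.59·16.120 = 9.511
Arc 2: start y=0.000, vy=9.511 → t=1.939, apex=4.610, x_land=64.151, impact vy=-9.511
  bounce: vy ← 0.59·9.511 = 5.611
Arc 3: start y=0.000, vy=5.611 → t=1.144, apex=1.605, x_land=79.297, impact vy=-5.611
  bounce: vy ← 0.59·5.611 = 3.311
Arc 4: start y=0.000, vy=3.311 → t=0.675, apex=0.559, x_land=88.234, impact vy=-3.311
  bounce: vy ← 0.59·3.311 = 1.953
Arc 5: start y=0.000, vy=1.953 → t=0.398, apex=0.194, x_land=93.506, impact vy=-1.953
  bounce: vy ← 0.59·1.953 = 1.152
Arc 6: start y=0.000, vy=1.152 → t=0.235, apex=0.068, x_land=96.617, impact vy=-1.152
  bounce: vy ← 0.59·1.152 = 0.680

1 2.906 13.244 38.478
2 1.939 4.610 64.151
3 1.144 1.605 79.297
4 0.675 0.559 88.234
5 0.398 0.194 93.506
6 0.235 0.068 96.617
final: 96.617 0.680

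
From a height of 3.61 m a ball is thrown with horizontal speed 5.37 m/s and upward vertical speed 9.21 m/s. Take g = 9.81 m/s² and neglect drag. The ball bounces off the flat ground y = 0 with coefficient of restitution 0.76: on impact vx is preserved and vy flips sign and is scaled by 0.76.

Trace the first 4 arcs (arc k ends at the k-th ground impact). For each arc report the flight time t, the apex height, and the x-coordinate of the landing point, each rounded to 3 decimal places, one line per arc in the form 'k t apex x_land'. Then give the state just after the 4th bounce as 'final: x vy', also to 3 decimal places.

Arc 1: start y=3.610, vy=9.210 → t=2.211, apex=7.933, x_land=11.871, impact vy=-12.476
  bounce: vy ← 0.76·12.476 = 9.482
Arc 2: start y=0.000, vy=9.482 → t=1.933, apex=4.582, x_land=22.252, impact vy=-9.482
  bounce: vy ← 0.76·9.482 = 7.206
Arc 3: start y=0.000, vy=7.206 → t=1.469, apex=2.647, x_land=30.141, impact vy=-7.206
  bounce: vy ← 0.76·7.206 = 5.477
Arc 4: start y=0.000, vy=5.477 → t=1.117, apex=1.529, x_land=36.137, impact vy=-5.477
  bounce: vy ← 0.76·5.477 = 4.162

1 2.211 7.933 11.871
2 1.933 4.582 22.252
3 1.469 2.647 30.141
4 1.117 1.529 36.137
final: 36.137 4.162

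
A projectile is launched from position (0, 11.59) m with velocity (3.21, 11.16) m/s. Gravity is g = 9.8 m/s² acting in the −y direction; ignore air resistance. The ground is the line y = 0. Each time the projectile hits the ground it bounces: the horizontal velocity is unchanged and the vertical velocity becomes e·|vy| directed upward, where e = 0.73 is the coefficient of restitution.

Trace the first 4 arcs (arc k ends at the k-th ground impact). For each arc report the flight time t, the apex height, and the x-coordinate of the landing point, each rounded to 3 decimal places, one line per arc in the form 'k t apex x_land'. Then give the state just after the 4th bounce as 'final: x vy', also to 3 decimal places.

1 3.052 17.944 9.798
2 2.794 9.563 18.767
3 2.040 5.096 25.314
4 1.489 2.716 30.093
final: 30.093 5.326

Arc 1: start y=11.590, vy=11.160 → t=3.052, apex=17.944, x_land=9.798, impact vy=-18.754
  bounce: vy ← 0.73·18.754 = 13.690
Arc 2: start y=0.000, vy=13.690 → t=2.794, apex=9.563, x_land=18.767, impact vy=-13.690
  bounce: vy ← 0.73·13.690 = 9.994
Arc 3: start y=0.000, vy=9.994 → t=2.040, apex=5.096, x_land=25.314, impact vy=-9.994
  bounce: vy ← 0.73·9.994 = 7.296
Arc 4: start y=0.000, vy=7.296 → t=1.489, apex=2.716, x_land=30.093, impact vy=-7.296
  bounce: vy ← 0.73·7.296 = 5.326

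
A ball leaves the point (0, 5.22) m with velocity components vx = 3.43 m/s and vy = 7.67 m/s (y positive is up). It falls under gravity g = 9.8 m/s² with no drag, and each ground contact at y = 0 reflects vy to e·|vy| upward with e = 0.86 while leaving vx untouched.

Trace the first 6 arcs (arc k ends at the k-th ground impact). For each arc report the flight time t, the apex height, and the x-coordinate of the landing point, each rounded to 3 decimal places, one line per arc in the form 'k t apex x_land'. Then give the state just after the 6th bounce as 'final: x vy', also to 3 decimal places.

1 2.078 8.221 7.127
2 2.228 6.081 14.769
3 1.916 4.497 21.341
4 1.648 3.326 26.993
5 1.417 2.460 31.854
6 1.219 1.819 36.034
final: 36.034 5.136

Arc 1: start y=5.220, vy=7.670 → t=2.078, apex=8.221, x_land=7.127, impact vy=-12.694
  bounce: vy ← 0.86·12.694 = 10.917
Arc 2: start y=0.000, vy=10.917 → t=2.228, apex=6.081, x_land=14.769, impact vy=-10.917
  bounce: vy ← 0.86·10.917 = 9.389
Arc 3: start y=0.000, vy=9.389 → t=1.916, apex=4.497, x_land=21.341, impact vy=-9.389
  bounce: vy ← 0.86·9.389 = 8.074
Arc 4: start y=0.000, vy=8.074 → t=1.648, apex=3.326, x_land=26.993, impact vy=-8.074
  bounce: vy ← 0.86·8.074 = 6.944
Arc 5: start y=0.000, vy=6.944 → t=1.417, apex=2.460, x_land=31.854, impact vy=-6.944
  bounce: vy ← 0.86·6.944 = 5.972
Arc 6: start y=0.000, vy=5.972 → t=1.219, apex=1.819, x_land=36.034, impact vy=-5.972
  bounce: vy ← 0.86·5.972 = 5.136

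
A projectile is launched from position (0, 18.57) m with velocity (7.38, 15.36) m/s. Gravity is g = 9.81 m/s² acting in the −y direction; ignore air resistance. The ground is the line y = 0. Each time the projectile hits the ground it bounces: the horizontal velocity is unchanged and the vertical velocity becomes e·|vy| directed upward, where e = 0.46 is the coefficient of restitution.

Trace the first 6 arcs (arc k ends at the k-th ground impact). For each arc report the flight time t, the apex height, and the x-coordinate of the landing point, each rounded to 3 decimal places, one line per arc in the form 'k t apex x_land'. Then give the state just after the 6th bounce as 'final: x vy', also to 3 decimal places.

1 4.063 30.595 29.987
2 2.298 6.474 46.944
3 1.057 1.370 54.744
4 0.486 0.290 58.332
5 0.224 0.061 59.983
6 0.103 0.013 60.742
final: 60.742 0.232

Arc 1: start y=18.570, vy=15.360 → t=4.063, apex=30.595, x_land=29.987, impact vy=-24.500
  bounce: vy ← 0.46·24.500 = 11.270
Arc 2: start y=0.000, vy=11.270 → t=2.298, apex=6.474, x_land=46.944, impact vy=-11.270
  bounce: vy ← 0.46·11.270 = 5.184
Arc 3: start y=0.000, vy=5.184 → t=1.057, apex=1.370, x_land=54.744, impact vy=-5.184
  bounce: vy ← 0.46·5.184 = 2.385
Arc 4: start y=0.000, vy=2.385 → t=0.486, apex=0.290, x_land=58.332, impact vy=-2.385
  bounce: vy ← 0.46·2.385 = 1.097
Arc 5: start y=0.000, vy=1.097 → t=0.224, apex=0.061, x_land=59.983, impact vy=-1.097
  bounce: vy ← 0.46·1.097 = 0.505
Arc 6: start y=0.000, vy=0.505 → t=0.103, apex=0.013, x_land=60.742, impact vy=-0.505
  bounce: vy ← 0.46·0.505 = 0.232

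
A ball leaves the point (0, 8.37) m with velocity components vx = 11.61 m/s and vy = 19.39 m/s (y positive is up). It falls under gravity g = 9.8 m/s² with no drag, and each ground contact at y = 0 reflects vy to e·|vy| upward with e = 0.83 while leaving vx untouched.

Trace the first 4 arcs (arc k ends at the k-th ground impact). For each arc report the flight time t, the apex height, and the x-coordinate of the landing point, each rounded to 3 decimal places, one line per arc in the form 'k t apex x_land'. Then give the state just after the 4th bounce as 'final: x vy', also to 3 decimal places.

Arc 1: start y=8.370, vy=19.390 → t=4.350, apex=27.552, x_land=50.502, impact vy=-23.238
  bounce: vy ← 0.83·23.238 = 19.288
Arc 2: start y=0.000, vy=19.288 → t=3.936, apex=18.981, x_land=96.202, impact vy=-19.288
  bounce: vy ← 0.83·19.288 = 16.009
Arc 3: start y=0.000, vy=16.009 → t=3.267, apex=13.076, x_land=134.134, impact vy=-16.009
  bounce: vy ← 0.83·16.009 = 13.287
Arc 4: start y=0.000, vy=13.287 → t=2.712, apex=9.008, x_land=165.617, impact vy=-13.287
  bounce: vy ← 0.83·13.287 = 11.029

1 4.350 27.552 50.502
2 3.936 18.981 96.202
3 3.267 13.076 134.134
4 2.712 9.008 165.617
final: 165.617 11.029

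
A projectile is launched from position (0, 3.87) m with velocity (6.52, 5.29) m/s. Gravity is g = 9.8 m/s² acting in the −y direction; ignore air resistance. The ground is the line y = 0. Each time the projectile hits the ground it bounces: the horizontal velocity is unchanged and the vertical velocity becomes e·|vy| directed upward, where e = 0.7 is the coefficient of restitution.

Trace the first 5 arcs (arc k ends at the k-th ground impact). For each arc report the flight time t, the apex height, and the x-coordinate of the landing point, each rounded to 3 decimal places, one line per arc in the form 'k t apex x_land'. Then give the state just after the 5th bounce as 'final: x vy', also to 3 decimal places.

Arc 1: start y=3.870, vy=5.290 → t=1.580, apex=5.298, x_land=10.299, impact vy=-10.190
  bounce: vy ← 0.7·10.190 = 7.133
Arc 2: start y=0.000, vy=7.133 → t=1.456, apex=2.596, x_land=19.790, impact vy=-7.133
  bounce: vy ← 0.7·7.133 = 4.993
Arc 3: start y=0.000, vy=4.993 → t=1.019, apex=1.272, x_land=26.434, impact vy=-4.993
  bounce: vy ← 0.7·4.993 = 3.495
Arc 4: start y=0.000, vy=3.495 → t=0.713, apex=0.623, x_land=31.085, impact vy=-3.495
  bounce: vy ← 0.7·3.495 = 2.447
Arc 5: start y=0.000, vy=2.447 → t=0.499, apex=0.305, x_land=34.340, impact vy=-2.447
  bounce: vy ← 0.7·2.447 = 1.713

1 1.580 5.298 10.299
2 1.456 2.596 19.790
3 1.019 1.272 26.434
4 0.713 0.623 31.085
5 0.499 0.305 34.340
final: 34.340 1.713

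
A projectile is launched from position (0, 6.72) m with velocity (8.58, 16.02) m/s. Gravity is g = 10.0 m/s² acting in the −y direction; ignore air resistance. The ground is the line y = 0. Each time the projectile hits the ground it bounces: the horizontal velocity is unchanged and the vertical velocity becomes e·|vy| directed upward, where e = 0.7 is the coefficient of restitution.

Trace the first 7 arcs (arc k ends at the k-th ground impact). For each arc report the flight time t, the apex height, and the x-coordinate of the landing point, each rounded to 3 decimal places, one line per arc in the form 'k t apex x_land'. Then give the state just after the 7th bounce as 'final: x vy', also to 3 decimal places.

1 3.579 19.552 30.712
2 2.768 9.580 54.465
3 1.938 4.694 71.093
4 1.357 2.300 82.732
5 0.950 1.127 90.879
6 0.665 0.552 96.582
7 0.465 0.271 100.575
final: 100.575 1.629

Arc 1: start y=6.720, vy=16.020 → t=3.579, apex=19.552, x_land=30.712, impact vy=-19.775
  bounce: vy ← 0.7·19.775 = 13.842
Arc 2: start y=0.000, vy=13.842 → t=2.768, apex=9.580, x_land=54.465, impact vy=-13.842
  bounce: vy ← 0.7·13.842 = 9.690
Arc 3: start y=0.000, vy=9.690 → t=1.938, apex=4.694, x_land=71.093, impact vy=-9.690
  bounce: vy ← 0.7·9.690 = 6.783
Arc 4: start y=0.000, vy=6.783 → t=1.357, apex=2.300, x_land=82.732, impact vy=-6.783
  bounce: vy ← 0.7·6.783 = 4.748
Arc 5: start y=0.000, vy=4.748 → t=0.950, apex=1.127, x_land=90.879, impact vy=-4.748
  bounce: vy ← 0.7·4.748 = 3.324
Arc 6: start y=0.000, vy=3.324 → t=0.665, apex=0.552, x_land=96.582, impact vy=-3.324
  bounce: vy ← 0.7·3.324 = 2.326
Arc 7: start y=0.000, vy=2.326 → t=0.465, apex=0.271, x_land=100.575, impact vy=-2.326
  bounce: vy ← 0.7·2.326 = 1.629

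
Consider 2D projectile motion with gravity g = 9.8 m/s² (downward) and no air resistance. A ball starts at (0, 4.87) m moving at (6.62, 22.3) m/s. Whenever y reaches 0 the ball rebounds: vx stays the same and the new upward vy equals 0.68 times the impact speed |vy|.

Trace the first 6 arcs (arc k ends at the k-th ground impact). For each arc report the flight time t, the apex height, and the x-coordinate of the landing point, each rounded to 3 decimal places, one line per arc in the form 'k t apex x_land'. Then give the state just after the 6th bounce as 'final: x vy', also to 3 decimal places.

Arc 1: start y=4.870, vy=22.300 → t=4.760, apex=30.242, x_land=31.510, impact vy=-24.346
  bounce: vy ← 0.68·24.346 = 16.555
Arc 2: start y=0.000, vy=16.555 → t=3.379, apex=13.984, x_land=53.877, impact vy=-16.555
  bounce: vy ← 0.68·16.555 = 11.258
Arc 3: start y=0.000, vy=11.258 → t=2.297, apex=6.466, x_land=69.086, impact vy=-11.258
  bounce: vy ← 0.68·11.258 = 7.655
Arc 4: start y=0.000, vy=7.655 → t=1.562, apex=2.990, x_land=79.429, impact vy=-7.655
  bounce: vy ← 0.68·7.655 = 5.206
Arc 5: start y=0.000, vy=5.206 → t=1.062, apex=1.383, x_land=86.461, impact vy=-5.206
  bounce: vy ← 0.68·5.206 = 3.540
Arc 6: start y=0.000, vy=3.540 → t=0.722, apex=0.639, x_land=91.244, impact vy=-3.540
  bounce: vy ← 0.68·3.540 = 2.407

1 4.760 30.242 31.510
2 3.379 13.984 53.877
3 2.297 6.466 69.086
4 1.562 2.990 79.429
5 1.062 1.383 86.461
6 0.722 0.639 91.244
final: 91.244 2.407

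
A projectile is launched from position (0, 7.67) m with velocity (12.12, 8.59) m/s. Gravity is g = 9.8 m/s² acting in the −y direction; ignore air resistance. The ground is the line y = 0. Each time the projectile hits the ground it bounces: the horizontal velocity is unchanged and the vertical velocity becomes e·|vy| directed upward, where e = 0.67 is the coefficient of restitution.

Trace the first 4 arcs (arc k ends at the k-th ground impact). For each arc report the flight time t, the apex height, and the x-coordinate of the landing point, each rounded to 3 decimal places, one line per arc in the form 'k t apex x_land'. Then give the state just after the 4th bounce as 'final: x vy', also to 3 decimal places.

Arc 1: start y=7.670, vy=8.590 → t=2.404, apex=11.435, x_land=29.138, impact vy=-14.971
  bounce: vy ← 0.67·14.971 = 10.030
Arc 2: start y=0.000, vy=10.030 → t=2.047, apex=5.133, x_land=53.948, impact vy=-10.030
  bounce: vy ← 0.67·10.030 = 6.720
Arc 3: start y=0.000, vy=6.720 → t=1.371, apex=2.304, x_land=70.570, impact vy=-6.720
  bounce: vy ← 0.67·6.720 = 4.503
Arc 4: start y=0.000, vy=4.503 → t=0.919, apex=1.034, x_land=81.708, impact vy=-4.503
  bounce: vy ← 0.67·4.503 = 3.017

1 2.404 11.435 29.138
2 2.047 5.133 53.948
3 1.371 2.304 70.570
4 0.919 1.034 81.708
final: 81.708 3.017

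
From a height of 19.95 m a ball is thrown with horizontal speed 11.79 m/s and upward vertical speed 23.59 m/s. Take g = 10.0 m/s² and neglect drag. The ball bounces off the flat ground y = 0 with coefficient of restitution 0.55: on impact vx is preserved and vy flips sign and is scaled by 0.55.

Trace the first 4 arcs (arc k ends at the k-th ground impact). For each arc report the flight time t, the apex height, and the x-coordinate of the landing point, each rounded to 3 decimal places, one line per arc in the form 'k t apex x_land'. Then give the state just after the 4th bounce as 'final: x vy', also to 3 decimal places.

Arc 1: start y=19.950, vy=23.590 → t=5.450, apex=47.774, x_land=64.257, impact vy=-30.911
  bounce: vy ← 0.55·30.911 = 17.001
Arc 2: start y=0.000, vy=17.001 → t=3.400, apex=14.452, x_land=104.345, impact vy=-17.001
  bounce: vy ← 0.55·17.001 = 9.351
Arc 3: start y=0.000, vy=9.351 → t=1.870, apex=4.372, x_land=126.394, impact vy=-9.351
  bounce: vy ← 0.55·9.351 = 5.143
Arc 4: start y=0.000, vy=5.143 → t=1.029, apex=1.322, x_land=138.520, impact vy=-5.143
  bounce: vy ← 0.55·5.143 = 2.829

1 5.450 47.774 64.257
2 3.400 14.452 104.345
3 1.870 4.372 126.394
4 1.029 1.322 138.520
final: 138.520 2.829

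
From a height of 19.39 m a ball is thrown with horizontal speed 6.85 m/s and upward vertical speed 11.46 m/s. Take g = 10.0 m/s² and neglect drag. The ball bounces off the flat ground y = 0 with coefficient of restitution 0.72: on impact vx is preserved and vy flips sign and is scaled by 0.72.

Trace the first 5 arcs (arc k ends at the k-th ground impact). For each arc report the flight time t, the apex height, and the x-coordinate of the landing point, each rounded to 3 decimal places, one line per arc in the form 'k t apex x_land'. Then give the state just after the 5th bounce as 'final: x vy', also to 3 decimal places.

1 3.424 25.957 23.457
2 3.281 13.456 45.932
3 2.362 6.976 62.114
4 1.701 3.616 73.765
5 1.225 1.875 82.153
final: 82.153 4.409

Arc 1: start y=19.390, vy=11.460 → t=3.424, apex=25.957, x_land=23.457, impact vy=-22.784
  bounce: vy ← 0.72·22.784 = 16.405
Arc 2: start y=0.000, vy=16.405 → t=3.281, apex=13.456, x_land=45.932, impact vy=-16.405
  bounce: vy ← 0.72·16.405 = 11.811
Arc 3: start y=0.000, vy=11.811 → t=2.362, apex=6.976, x_land=62.114, impact vy=-11.811
  bounce: vy ← 0.72·11.811 = 8.504
Arc 4: start y=0.000, vy=8.504 → t=1.701, apex=3.616, x_land=73.765, impact vy=-8.504
  bounce: vy ← 0.72·8.504 = 6.123
Arc 5: start y=0.000, vy=6.123 → t=1.225, apex=1.875, x_land=82.153, impact vy=-6.123
  bounce: vy ← 0.72·6.123 = 4.409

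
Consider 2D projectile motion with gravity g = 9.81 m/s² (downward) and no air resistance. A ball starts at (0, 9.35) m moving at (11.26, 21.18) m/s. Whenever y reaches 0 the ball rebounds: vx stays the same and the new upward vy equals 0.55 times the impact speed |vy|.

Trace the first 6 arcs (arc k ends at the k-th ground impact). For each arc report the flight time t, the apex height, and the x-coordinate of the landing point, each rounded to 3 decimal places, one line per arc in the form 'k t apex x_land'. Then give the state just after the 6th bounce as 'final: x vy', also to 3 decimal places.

Arc 1: start y=9.350, vy=21.180 → t=4.722, apex=32.214, x_land=53.167, impact vy=-25.140
  bounce: vy ← 0.55·25.140 = 13.827
Arc 2: start y=0.000, vy=13.827 → t=2.819, apex=9.745, x_land=84.909, impact vy=-13.827
  bounce: vy ← 0.55·13.827 = 7.605
Arc 3: start y=0.000, vy=7.605 → t=1.550, apex=2.948, x_land=102.367, impact vy=-7.605
  bounce: vy ← 0.55·7.605 = 4.183
Arc 4: start y=0.000, vy=4.183 → t=0.853, apex=0.892, x_land=111.969, impact vy=-4.183
  bounce: vy ← 0.55·4.183 = 2.301
Arc 5: start y=0.000, vy=2.301 → t=0.469, apex=0.270, x_land=117.250, impact vy=-2.301
  bounce: vy ← 0.55·2.301 = 1.265
Arc 6: start y=0.000, vy=1.265 → t=0.258, apex=0.082, x_land=120.155, impact vy=-1.265
  bounce: vy ← 0.55·1.265 = 0.696

1 4.722 32.214 53.167
2 2.819 9.745 84.909
3 1.550 2.948 102.367
4 0.853 0.892 111.969
5 0.469 0.270 117.250
6 0.258 0.082 120.155
final: 120.155 0.696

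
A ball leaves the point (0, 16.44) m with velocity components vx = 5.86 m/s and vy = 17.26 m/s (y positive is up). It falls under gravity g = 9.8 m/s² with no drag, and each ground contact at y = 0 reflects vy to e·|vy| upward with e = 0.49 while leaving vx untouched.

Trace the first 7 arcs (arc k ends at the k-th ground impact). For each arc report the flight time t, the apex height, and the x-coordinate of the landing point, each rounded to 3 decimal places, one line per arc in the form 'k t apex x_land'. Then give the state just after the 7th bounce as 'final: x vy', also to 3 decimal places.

Arc 1: start y=16.440, vy=17.260 → t=4.302, apex=31.639, x_land=25.211, impact vy=-24.902
  bounce: vy ← 0.49·24.902 = 12.202
Arc 2: start y=0.000, vy=12.202 → t=2.490, apex=7.597, x_land=39.804, impact vy=-12.202
  bounce: vy ← 0.49·12.202 = 5.979
Arc 3: start y=0.000, vy=5.979 → t=1.220, apex=1.824, x_land=46.955, impact vy=-5.979
  bounce: vy ← 0.49·5.979 = 2.930
Arc 4: start y=0.000, vy=2.930 → t=0.598, apex=0.438, x_land=50.458, impact vy=-2.930
  bounce: vy ← 0.49·2.930 = 1.436
Arc 5: start y=0.000, vy=1.436 → t=0.293, apex=0.105, x_land=52.175, impact vy=-1.436
  bounce: vy ← 0.49·1.436 = 0.703
Arc 6: start y=0.000, vy=0.703 → t=0.144, apex=0.025, x_land=53.017, impact vy=-0.703
  bounce: vy ← 0.49·0.703 = 0.345
Arc 7: start y=0.000, vy=0.345 → t=0.070, apex=0.006, x_land=53.429, impact vy=-0.345
  bounce: vy ← 0.49·0.345 = 0.169

1 4.302 31.639 25.211
2 2.490 7.597 39.804
3 1.220 1.824 46.955
4 0.598 0.438 50.458
5 0.293 0.105 52.175
6 0.144 0.025 53.017
7 0.070 0.006 53.429
final: 53.429 0.169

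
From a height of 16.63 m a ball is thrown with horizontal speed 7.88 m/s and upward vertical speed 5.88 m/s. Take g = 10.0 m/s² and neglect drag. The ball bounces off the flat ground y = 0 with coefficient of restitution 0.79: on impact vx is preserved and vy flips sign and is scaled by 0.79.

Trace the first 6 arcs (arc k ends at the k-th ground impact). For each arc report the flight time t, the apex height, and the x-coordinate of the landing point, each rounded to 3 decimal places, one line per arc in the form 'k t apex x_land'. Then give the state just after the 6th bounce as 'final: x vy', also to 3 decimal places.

1 2.504 18.359 19.733
2 3.028 11.458 43.590
3 2.392 7.151 62.437
4 1.890 4.463 77.327
5 1.493 2.785 89.089
6 1.179 1.738 98.382
final: 98.382 4.658

Arc 1: start y=16.630, vy=5.880 → t=2.504, apex=18.359, x_land=19.733, impact vy=-19.162
  bounce: vy ← 0.79·19.162 = 15.138
Arc 2: start y=0.000, vy=15.138 → t=3.028, apex=11.458, x_land=43.590, impact vy=-15.138
  bounce: vy ← 0.79·15.138 = 11.959
Arc 3: start y=0.000, vy=11.959 → t=2.392, apex=7.151, x_land=62.437, impact vy=-11.959
  bounce: vy ← 0.79·11.959 = 9.448
Arc 4: start y=0.000, vy=9.448 → t=1.890, apex=4.463, x_land=77.327, impact vy=-9.448
  bounce: vy ← 0.79·9.448 = 7.464
Arc 5: start y=0.000, vy=7.464 → t=1.493, apex=2.785, x_land=89.089, impact vy=-7.464
  bounce: vy ← 0.79·7.464 = 5.896
Arc 6: start y=0.000, vy=5.896 → t=1.179, apex=1.738, x_land=98.382, impact vy=-5.896
  bounce: vy ← 0.79·5.896 = 4.658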